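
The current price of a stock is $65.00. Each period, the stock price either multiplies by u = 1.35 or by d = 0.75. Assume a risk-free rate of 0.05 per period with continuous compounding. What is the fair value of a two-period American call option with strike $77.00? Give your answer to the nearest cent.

Risk-neutral probability p = (e^0.05 − 0.75)/(1.35 − 0.75) = 0.3013/0.6000 = 0.5021
Terminal stock prices: S_uu = 118.5, S_ud = 65.81, S_dd = 36.56
Terminal payoffs (S − K): max(41.46, 0) = 41.46, max(-11.19, 0) = 0, max(-40.44, 0) = 0
Node u (S = 87.75): continuation = e^(−0.05)·[0.5021·41.4625 + 0.4979·0.0000] = 19.8037; exercise value = 10.7500 ≤ continuation, so V_u = 19.8037
Node d (S = 48.75): continuation = e^(−0.05)·[0.5021·0.0000 + 0.4979·0.0000] = 0.0000; exercise value = 0.0000 ≤ continuation, so V_d = 0.0000
Node 0 (S = 65): continuation = e^(−0.05)·[0.5021·19.8037 + 0.4979·0.0000] = 9.4589; exercise value = 0.0000 ≤ continuation, so V_0 = 9.4589

$9.46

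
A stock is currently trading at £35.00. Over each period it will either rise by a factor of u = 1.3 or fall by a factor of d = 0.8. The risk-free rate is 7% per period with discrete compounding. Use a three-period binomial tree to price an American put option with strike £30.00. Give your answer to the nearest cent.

£1.57

Risk-neutral probability p = (1 + 0.07 − 0.8)/(1.3 − 0.8) = 0.2700/0.5000 = 0.5400
Terminal stock prices: S_uuu = 76.89, S_uud = 47.32, S_udd = 29.12, S_ddd = 17.92
Terminal payoffs (K − S): max(-46.89, 0) = 0, max(-17.32, 0) = 0, max(0.88, 0) = 0.88, max(12.08, 0) = 12.08
Node uu (S = 59.15): continuation = 1/1.07·[0.5400·0.0000 + 0.4600·0.0000] = 0.0000; exercise value = 0.0000 ≤ continuation, so V_uu = 0.0000
Node ud (S = 36.4): continuation = 1/1.07·[0.5400·0.0000 + 0.4600·0.8800] = 0.3783; exercise value = 0.0000 ≤ continuation, so V_ud = 0.3783
Node dd (S = 22.4): continuation = 1/1.07·[0.5400·0.8800 + 0.4600·12.0800] = 5.6374; exercise value = 7.6000 > continuation, so V_dd = 7.6000 (exercise)
Node u (S = 45.5): continuation = 1/1.07·[0.5400·0.0000 + 0.4600·0.3783] = 0.1626; exercise value = 0.0000 ≤ continuation, so V_u = 0.1626
Node d (S = 28): continuation = 1/1.07·[0.5400·0.3783 + 0.4600·7.6000] = 3.4582; exercise value = 2.0000 ≤ continuation, so V_d = 3.4582
Node 0 (S = 35): continuation = 1/1.07·[0.5400·0.1626 + 0.4600·3.4582] = 1.5688; exercise value = 0.0000 ≤ continuation, so V_0 = 1.5688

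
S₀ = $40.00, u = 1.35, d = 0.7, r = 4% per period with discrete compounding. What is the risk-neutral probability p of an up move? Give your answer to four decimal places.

Risk-neutral probability p = (1 + 0.04 − 0.7)/(1.35 − 0.7) = 0.3400/0.6500 = 0.5231

p = 0.5231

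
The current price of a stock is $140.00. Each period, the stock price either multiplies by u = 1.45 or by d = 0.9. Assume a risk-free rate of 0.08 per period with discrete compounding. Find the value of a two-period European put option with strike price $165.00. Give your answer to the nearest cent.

Risk-neutral probability p = (1 + 0.08 − 0.9)/(1.45 − 0.9) = 0.1800/0.5500 = 0.3273
Terminal stock prices: S_uu = 294.4, S_ud = 182.7, S_dd = 113.4
Terminal payoffs (K − S): max(-129.4, 0) = 0, max(-17.7, 0) = 0, max(51.6, 0) = 51.6
Node u (S = 203): V_u = 1/1.08·[0.3273·0.0000 + 0.6727·0.0000] = 0.0000
Node d (S = 126): V_d = 1/1.08·[0.3273·0.0000 + 0.6727·51.6000] = 32.1414
Node 0 (S = 140): V_0 = 1/1.08·[0.3273·0.0000 + 0.6727·32.1414] = 20.0207

$20.02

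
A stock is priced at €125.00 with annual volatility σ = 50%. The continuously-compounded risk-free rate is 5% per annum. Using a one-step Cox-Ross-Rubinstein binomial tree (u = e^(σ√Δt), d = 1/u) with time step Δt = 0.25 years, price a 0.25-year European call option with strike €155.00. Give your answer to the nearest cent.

CRR parameters: u = e^(σ√Δt) = e^(0.5·√0.25) = 1.2840, d = 1/u = 0.7788
Per-period rate: rΔt = 0.05·0.25 = 0.0125, so R = e^0.0125 = 1.0126
Risk-neutral probability p = (e^0.0125 − 0.7788)/(1.2840 − 0.7788) = 0.2338/0.5052 = 0.4627
Terminal stock prices: S_u = 160.5, S_d = 97.35
Terminal payoffs (S − K): max(5.503, 0) = 5.503, max(-57.65, 0) = 0
Node 0 (S = 125): V_0 = e^(−0.0125)·[0.4627·5.5032 + 0.5373·0.0000] = 2.5148

€2.51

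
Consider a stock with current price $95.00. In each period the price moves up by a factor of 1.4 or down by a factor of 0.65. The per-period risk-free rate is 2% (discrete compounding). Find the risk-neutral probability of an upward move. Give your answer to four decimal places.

Risk-neutral probability p = (1 + 0.02 − 0.65)/(1.4 − 0.65) = 0.3700/0.7500 = 0.4933

p = 0.4933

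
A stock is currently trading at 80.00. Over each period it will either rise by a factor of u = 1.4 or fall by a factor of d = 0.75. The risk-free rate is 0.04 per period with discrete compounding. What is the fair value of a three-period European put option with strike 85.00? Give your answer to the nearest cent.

15.77

Risk-neutral probability p = (1 + 0.04 − 0.75)/(1.4 − 0.75) = 0.2900/0.6500 = 0.4462
Terminal stock prices: S_uuu = 219.5, S_uud = 117.6, S_udd = 63, S_ddd = 33.75
Terminal payoffs (K − S): max(-134.5, 0) = 0, max(-32.6, 0) = 0, max(22, 0) = 22, max(51.25, 0) = 51.25
Node uu (S = 156.8): V_uu = 1/1.04·[0.4462·0.0000 + 0.5538·0.0000] = 0.0000
Node ud (S = 84): V_ud = 1/1.04·[0.4462·0.0000 + 0.5538·22.0000] = 11.7160
Node dd (S = 45): V_dd = 1/1.04·[0.4462·22.0000 + 0.5538·51.2500] = 36.7308
Node u (S = 112): V_u = 1/1.04·[0.4462·0.0000 + 0.5538·11.7160] = 6.2393
Node d (S = 60): V_d = 1/1.04·[0.4462·11.7160 + 0.5538·36.7308] = 24.5868
Node 0 (S = 80): V_0 = 1/1.04·[0.4462·6.2393 + 0.5538·24.5868] = 15.7702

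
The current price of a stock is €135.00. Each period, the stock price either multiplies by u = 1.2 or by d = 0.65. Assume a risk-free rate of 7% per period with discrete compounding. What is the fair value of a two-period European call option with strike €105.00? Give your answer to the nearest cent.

€45.63

Risk-neutral probability p = (1 + 0.07 − 0.65)/(1.2 − 0.65) = 0.4200/0.5500 = 0.7636
Terminal stock prices: S_uu = 194.4, S_ud = 105.3, S_dd = 57.04
Terminal payoffs (S − K): max(89.4, 0) = 89.4, max(0.3, 0) = 0.3, max(-47.96, 0) = 0
Node u (S = 162): V_u = 1/1.07·[0.7636·89.4000 + 0.2364·0.3000] = 63.8692
Node d (S = 87.75): V_d = 1/1.07·[0.7636·0.3000 + 0.2364·0.0000] = 0.2141
Node 0 (S = 135): V_0 = 1/1.07·[0.7636·63.8692 + 0.2364·0.2141] = 45.6294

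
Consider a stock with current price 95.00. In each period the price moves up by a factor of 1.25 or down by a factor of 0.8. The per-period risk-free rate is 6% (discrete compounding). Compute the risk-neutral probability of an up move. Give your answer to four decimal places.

p = 0.5778

Risk-neutral probability p = (1 + 0.06 − 0.8)/(1.25 − 0.8) = 0.2600/0.4500 = 0.5778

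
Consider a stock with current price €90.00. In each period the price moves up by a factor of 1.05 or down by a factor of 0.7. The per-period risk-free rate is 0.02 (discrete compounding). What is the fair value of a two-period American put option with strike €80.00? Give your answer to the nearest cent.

Risk-neutral probability p = (1 + 0.02 − 0.7)/(1.05 − 0.7) = 0.3200/0.3500 = 0.9143
Terminal stock prices: S_uu = 99.23, S_ud = 66.15, S_dd = 44.1
Terminal payoffs (K − S): max(-19.23, 0) = 0, max(13.85, 0) = 13.85, max(35.9, 0) = 35.9
Node u (S = 94.5): continuation = 1/1.02·[0.9143·0.0000 + 0.0857·13.8500] = 1.1639; exercise value = 0.0000 ≤ continuation, so V_u = 1.1639
Node d (S = 63): continuation = 1/1.02·[0.9143·13.8500 + 0.0857·35.9000] = 15.4314; exercise value = 17.0000 > continuation, so V_d = 17.0000 (exercise)
Node 0 (S = 90): continuation = 1/1.02·[0.9143·1.1639 + 0.0857·17.0000] = 2.4718; exercise value = 0.0000 ≤ continuation, so V_0 = 2.4718

€2.47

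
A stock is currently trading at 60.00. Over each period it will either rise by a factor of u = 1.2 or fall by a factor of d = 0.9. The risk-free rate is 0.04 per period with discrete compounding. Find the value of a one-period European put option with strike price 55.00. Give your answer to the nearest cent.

0.51

Risk-neutral probability p = (1 + 0.04 − 0.9)/(1.2 − 0.9) = 0.1400/0.3000 = 0.4667
Terminal stock prices: S_u = 72, S_d = 54
Terminal payoffs (K − S): max(-17, 0) = 0, max(1, 0) = 1
Node 0 (S = 60): V_0 = 1/1.04·[0.4667·0.0000 + 0.5333·1.0000] = 0.5128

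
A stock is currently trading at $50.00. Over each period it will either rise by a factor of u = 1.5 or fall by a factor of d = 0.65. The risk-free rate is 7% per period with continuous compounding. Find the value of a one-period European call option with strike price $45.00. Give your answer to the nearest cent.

Risk-neutral probability p = (e^0.07 − 0.65)/(1.5 − 0.65) = 0.4225/0.8500 = 0.4971
Terminal stock prices: S_u = 75, S_d = 32.5
Terminal payoffs (S − K): max(30, 0) = 30, max(-12.5, 0) = 0
Node 0 (S = 50): V_0 = e^(−0.07)·[0.4971·30.0000 + 0.5029·0.0000] = 13.9039

$13.90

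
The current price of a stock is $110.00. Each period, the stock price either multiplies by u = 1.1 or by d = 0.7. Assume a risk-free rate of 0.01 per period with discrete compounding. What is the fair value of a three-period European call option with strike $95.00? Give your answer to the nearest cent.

Risk-neutral probability p = (1 + 0.01 − 0.7)/(1.1 − 0.7) = 0.3100/0.4000 = 0.7750
Terminal stock prices: S_uuu = 146.4, S_uud = 93.17, S_udd = 59.29, S_ddd = 37.73
Terminal payoffs (S − K): max(51.41, 0) = 51.41, max(-1.83, 0) = 0, max(-35.71, 0) = 0, max(-57.27, 0) = 0
Node uu (S = 133.1): V_uu = 1/1.01·[0.7750·51.4100 + 0.2250·0.0000] = 39.4483
Node ud (S = 84.7): V_ud = 1/1.01·[0.7750·0.0000 + 0.2250·0.0000] = 0.0000
Node dd (S = 53.9): V_dd = 1/1.01·[0.7750·0.0000 + 0.2250·0.0000] = 0.0000
Node u (S = 121): V_u = 1/1.01·[0.7750·39.4483 + 0.2250·0.0000] = 30.2697
Node d (S = 77): V_d = 1/1.01·[0.7750·0.0000 + 0.2250·0.0000] = 0.0000
Node 0 (S = 110): V_0 = 1/1.01·[0.7750·30.2697 + 0.2250·0.0000] = 23.2268

$23.23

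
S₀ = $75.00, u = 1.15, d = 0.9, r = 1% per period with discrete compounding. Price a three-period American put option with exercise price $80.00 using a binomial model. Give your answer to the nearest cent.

Risk-neutral probability p = (1 + 0.01 − 0.9)/(1.15 − 0.9) = 0.1100/0.2500 = 0.4400
Terminal stock prices: S_uuu = 114.1, S_uud = 89.27, S_udd = 69.86, S_ddd = 54.68
Terminal payoffs (K − S): max(-34.07, 0) = 0, max(-9.269, 0) = 0, max(10.14, 0) = 10.14, max(25.32, 0) = 25.32
Node uu (S = 99.19): continuation = 1/1.01·[0.4400·0.0000 + 0.5600·0.0000] = 0.0000; exercise value = 0.0000 ≤ continuation, so V_uu = 0.0000
Node ud (S = 77.62): continuation = 1/1.01·[0.4400·0.0000 + 0.5600·10.1375] = 5.6208; exercise value = 2.3750 ≤ continuation, so V_ud = 5.6208
Node dd (S = 60.75): continuation = 1/1.01·[0.4400·10.1375 + 0.5600·25.3250] = 18.4579; exercise value = 19.2500 > continuation, so V_dd = 19.2500 (exercise)
Node u (S = 86.25): continuation = 1/1.01·[0.4400·0.0000 + 0.5600·5.6208] = 3.1165; exercise value = 0.0000 ≤ continuation, so V_u = 3.1165
Node d (S = 67.5): continuation = 1/1.01·[0.4400·5.6208 + 0.5600·19.2500] = 13.1219; exercise value = 12.5000 ≤ continuation, so V_d = 13.1219
Node 0 (S = 75): continuation = 1/1.01·[0.4400·3.1165 + 0.5600·13.1219] = 8.6332; exercise value = 5.0000 ≤ continuation, so V_0 = 8.6332

$8.63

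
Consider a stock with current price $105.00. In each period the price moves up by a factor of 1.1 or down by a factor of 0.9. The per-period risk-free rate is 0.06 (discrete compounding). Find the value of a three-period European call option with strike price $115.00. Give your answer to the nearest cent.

$10.64

Risk-neutral probability p = (1 + 0.06 − 0.9)/(1.1 − 0.9) = 0.1600/0.2000 = 0.8000
Terminal stock prices: S_uuu = 139.8, S_uud = 114.3, S_udd = 93.56, S_ddd = 76.55
Terminal payoffs (S − K): max(24.76, 0) = 24.76, max(-0.655, 0) = 0, max(-21.44, 0) = 0, max(-38.45, 0) = 0
Node uu (S = 127.1): V_uu = 1/1.06·[0.8000·24.7550 + 0.2000·0.0000] = 18.6830
Node ud (S = 104): V_ud = 1/1.06·[0.8000·0.0000 + 0.2000·0.0000] = 0.0000
Node dd (S = 85.05): V_dd = 1/1.06·[0.8000·0.0000 + 0.2000·0.0000] = 0.0000
Node u (S = 115.5): V_u = 1/1.06·[0.8000·18.6830 + 0.2000·0.0000] = 14.1004
Node d (S = 94.5): V_d = 1/1.06·[0.8000·0.0000 + 0.2000·0.0000] = 0.0000
Node 0 (S = 105): V_0 = 1/1.06·[0.8000·14.1004 + 0.2000·0.0000] = 10.6418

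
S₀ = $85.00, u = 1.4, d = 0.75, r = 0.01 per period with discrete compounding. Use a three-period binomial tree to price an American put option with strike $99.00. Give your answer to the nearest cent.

$27.03

Risk-neutral probability p = (1 + 0.01 − 0.75)/(1.4 − 0.75) = 0.2600/0.6500 = 0.4000
Terminal stock prices: S_uuu = 233.2, S_uud = 124.9, S_udd = 66.94, S_ddd = 35.86
Terminal payoffs (K − S): max(-134.2, 0) = 0, max(-25.95, 0) = 0, max(32.06, 0) = 32.06, max(63.14, 0) = 63.14
Node uu (S = 166.6): continuation = 1/1.01·[0.4000·0.0000 + 0.6000·0.0000] = 0.0000; exercise value = 0.0000 ≤ continuation, so V_uu = 0.0000
Node ud (S = 89.25): continuation = 1/1.01·[0.4000·0.0000 + 0.6000·32.0625] = 19.0470; exercise value = 9.7500 ≤ continuation, so V_ud = 19.0470
Node dd (S = 47.81): continuation = 1/1.01·[0.4000·32.0625 + 0.6000·63.1406] = 50.2073; exercise value = 51.1875 > continuation, so V_dd = 51.1875 (exercise)
Node u (S = 119): continuation = 1/1.01·[0.4000·0.0000 + 0.6000·19.0470] = 11.3151; exercise value = 0.0000 ≤ continuation, so V_u = 11.3151
Node d (S = 63.75): continuation = 1/1.01·[0.4000·19.0470 + 0.6000·51.1875] = 37.9518; exercise value = 35.2500 ≤ continuation, so V_d = 37.9518
Node 0 (S = 85): continuation = 1/1.01·[0.4000·11.3151 + 0.6000·37.9518] = 27.0268; exercise value = 14.0000 ≤ continuation, so V_0 = 27.0268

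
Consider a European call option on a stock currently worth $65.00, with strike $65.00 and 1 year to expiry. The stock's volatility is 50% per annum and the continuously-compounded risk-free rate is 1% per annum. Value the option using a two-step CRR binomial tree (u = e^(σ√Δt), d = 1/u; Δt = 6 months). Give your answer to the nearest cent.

CRR parameters: u = e^(σ√Δt) = e^(0.5·√0.5) = 1.4241, d = 1/u = 0.7022
Per-period rate: rΔt = 0.01·0.5 = 0.005, so R = e^0.005 = 1.0050
Risk-neutral probability p = (e^0.005 − 0.7022)/(1.4241 − 0.7022) = 0.3028/0.7219 = 0.4195
Terminal stock prices: S_uu = 131.8, S_ud = 65, S_dd = 32.05
Terminal payoffs (S − K): max(66.83, 0) = 66.83, max(0, 0) = 0, max(-32.95, 0) = 0
Node u (S = 92.57): V_u = e^(−0.005)·[0.4195·66.8275 + 0.5805·0.0000] = 27.8919
Node d (S = 45.64): V_d = e^(−0.005)·[0.4195·0.0000 + 0.5805·0.0000] = 0.0000
Node 0 (S = 65): V_0 = e^(−0.005)·[0.4195·27.8919 + 0.5805·0.0000] = 11.6413

$11.64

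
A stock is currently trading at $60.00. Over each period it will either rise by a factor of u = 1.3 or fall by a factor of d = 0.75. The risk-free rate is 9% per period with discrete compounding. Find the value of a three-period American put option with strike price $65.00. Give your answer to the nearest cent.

$8.48

Risk-neutral probability p = (1 + 0.09 − 0.75)/(1.3 − 0.75) = 0.3400/0.5500 = 0.6182
Terminal stock prices: S_uuu = 131.8, S_uud = 76.05, S_udd = 43.88, S_ddd = 25.31
Terminal payoffs (K − S): max(-66.82, 0) = 0, max(-11.05, 0) = 0, max(21.12, 0) = 21.12, max(39.69, 0) = 39.69
Node uu (S = 101.4): continuation = 1/1.09·[0.6182·0.0000 + 0.3818·0.0000] = 0.0000; exercise value = 0.0000 ≤ continuation, so V_uu = 0.0000
Node ud (S = 58.5): continuation = 1/1.09·[0.6182·0.0000 + 0.3818·21.1250] = 7.3999; exercise value = 6.5000 ≤ continuation, so V_ud = 7.3999
Node dd (S = 33.75): continuation = 1/1.09·[0.6182·21.1250 + 0.3818·39.6875] = 25.8830; exercise value = 31.2500 > continuation, so V_dd = 31.2500 (exercise)
Node u (S = 78): continuation = 1/1.09·[0.6182·0.0000 + 0.3818·7.3999] = 2.5921; exercise value = 0.0000 ≤ continuation, so V_u = 2.5921
Node d (S = 45): continuation = 1/1.09·[0.6182·7.3999 + 0.3818·31.2500] = 15.1434; exercise value = 20.0000 > continuation, so V_d = 20.0000 (exercise)
Node 0 (S = 60): continuation = 1/1.09·[0.6182·2.5921 + 0.3818·20.0000] = 8.4759; exercise value = 5.0000 ≤ continuation, so V_0 = 8.4759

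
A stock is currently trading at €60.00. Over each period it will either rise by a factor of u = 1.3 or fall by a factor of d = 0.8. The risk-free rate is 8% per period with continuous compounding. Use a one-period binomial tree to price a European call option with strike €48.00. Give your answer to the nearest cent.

Risk-neutral probability p = (e^0.08 − 0.8)/(1.3 − 0.8) = 0.2833/0.5000 = 0.5666
Terminal stock prices: S_u = 78, S_d = 48
Terminal payoffs (S − K): max(30, 0) = 30, max(0, 0) = 0
Node 0 (S = 60): V_0 = e^(−0.08)·[0.5666·30.0000 + 0.4334·0.0000] = 15.6904

€15.69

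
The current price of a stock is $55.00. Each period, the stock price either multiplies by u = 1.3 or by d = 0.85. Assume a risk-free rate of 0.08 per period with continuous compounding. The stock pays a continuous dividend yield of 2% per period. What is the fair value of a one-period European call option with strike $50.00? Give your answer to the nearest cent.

Per-period risk-free factor R = e^0.08 = 1.0833; dividend-adjusted growth = e^(0.08−0.02) = 1.0618.
Risk-neutral probability p = (1.0618 − 0.85)/(1.3 − 0.85) = 0.2118/0.4500 = 0.4707
Terminal stock prices: S_u = 71.5, S_d = 46.75
Terminal payoffs (S − K): max(21.5, 0) = 21.5, max(-3.25, 0) = 0
Node 0 (S = 55): V_0 = e^(−0.08)·[0.4707·21.5000 + 0.5293·0.0000] = 9.3429

$9.34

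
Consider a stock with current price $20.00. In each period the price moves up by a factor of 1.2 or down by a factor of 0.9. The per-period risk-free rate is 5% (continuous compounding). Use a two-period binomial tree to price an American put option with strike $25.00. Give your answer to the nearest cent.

Risk-neutral probability p = (e^0.05 − 0.9)/(1.2 − 0.9) = 0.1513/0.3000 = 0.5042
Terminal stock prices: S_uu = 28.8, S_ud = 21.6, S_dd = 16.2
Terminal payoffs (K − S): max(-3.8, 0) = 0, max(3.4, 0) = 3.4, max(8.8, 0) = 8.8
Node u (S = 24): continuation = e^(−0.05)·[0.5042·0.0000 + 0.4958·3.4000] = 1.6034; exercise value = 1.0000 ≤ continuation, so V_u = 1.6034
Node d (S = 18): continuation = e^(−0.05)·[0.5042·3.4000 + 0.4958·8.8000] = 5.7807; exercise value = 7.0000 > continuation, so V_d = 7.0000 (exercise)
Node 0 (S = 20): continuation = e^(−0.05)·[0.5042·1.6034 + 0.4958·7.0000] = 4.0701; exercise value = 5.0000 > continuation, so V_0 = 5.0000 (exercise)

$5.00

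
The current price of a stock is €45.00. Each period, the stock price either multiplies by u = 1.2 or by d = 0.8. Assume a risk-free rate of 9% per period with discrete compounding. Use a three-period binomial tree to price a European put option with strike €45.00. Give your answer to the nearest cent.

Risk-neutral probability p = (1 + 0.09 − 0.8)/(1.2 − 0.8) = 0.2900/0.4000 = 0.7250
Terminal stock prices: S_uuu = 77.76, S_uud = 51.84, S_udd = 34.56, S_ddd = 23.04
Terminal payoffs (K − S): max(-32.76, 0) = 0, max(-6.84, 0) = 0, max(10.44, 0) = 10.44, max(21.96, 0) = 21.96
Node uu (S = 64.8): V_uu = 1/1.09·[0.7250·0.0000 + 0.2750·0.0000] = 0.0000
Node ud (S = 43.2): V_ud = 1/1.09·[0.7250·0.0000 + 0.2750·10.4400] = 2.6339
Node dd (S = 28.8): V_dd = 1/1.09·[0.7250·10.4400 + 0.2750·21.9600] = 12.4844
Node u (S = 54): V_u = 1/1.09·[0.7250·0.0000 + 0.2750·2.6339] = 0.6645
Node d (S = 36): V_d = 1/1.09·[0.7250·2.6339 + 0.2750·12.4844] = 4.9017
Node 0 (S = 45): V_0 = 1/1.09·[0.7250·0.6645 + 0.2750·4.9017] = 1.6787

€1.68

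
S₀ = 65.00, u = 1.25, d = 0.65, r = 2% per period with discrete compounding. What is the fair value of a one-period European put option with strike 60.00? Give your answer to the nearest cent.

6.67

Risk-neutral probability p = (1 + 0.02 − 0.65)/(1.25 − 0.65) = 0.3700/0.6000 = 0.6167
Terminal stock prices: S_u = 81.25, S_d = 42.25
Terminal payoffs (K − S): max(-21.25, 0) = 0, max(17.75, 0) = 17.75
Node 0 (S = 65): V_0 = 1/1.02·[0.6167·0.0000 + 0.3833·17.7500] = 6.6708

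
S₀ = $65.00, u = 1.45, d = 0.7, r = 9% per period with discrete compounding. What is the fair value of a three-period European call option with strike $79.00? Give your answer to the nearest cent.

Risk-neutral probability p = (1 + 0.09 − 0.7)/(1.45 − 0.7) = 0.3900/0.7500 = 0.5200
Terminal stock prices: S_uuu = 198.2, S_uud = 95.66, S_udd = 46.18, S_ddd = 22.29
Terminal payoffs (S − K): max(119.2, 0) = 119.2, max(16.66, 0) = 16.66, max(-32.82, 0) = 0, max(-56.71, 0) = 0
Node uu (S = 136.7): V_uu = 1/1.09·[0.5200·119.1606 + 0.4800·16.6637] = 64.1854
Node ud (S = 65.97): V_ud = 1/1.09·[0.5200·16.6637 + 0.4800·0.0000] = 7.9497
Node dd (S = 31.85): V_dd = 1/1.09·[0.5200·0.0000 + 0.4800·0.0000] = 0.0000
Node u (S = 94.25): V_u = 1/1.09·[0.5200·64.1854 + 0.4800·7.9497] = 34.1214
Node d (S = 45.5): V_d = 1/1.09·[0.5200·7.9497 + 0.4800·0.0000] = 3.7925
Node 0 (S = 65): V_0 = 1/1.09·[0.5200·34.1214 + 0.4800·3.7925] = 17.9482

$17.95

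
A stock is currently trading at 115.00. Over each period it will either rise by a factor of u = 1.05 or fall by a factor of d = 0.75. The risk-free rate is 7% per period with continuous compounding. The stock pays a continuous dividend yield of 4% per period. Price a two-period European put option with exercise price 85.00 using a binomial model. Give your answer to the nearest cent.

Per-period risk-free factor R = e^0.07 = 1.0725; dividend-adjusted growth = e^(0.07−0.04) = 1.0305.
Risk-neutral probability p = (1.0305 − 0.75)/(1.05 − 0.75) = 0.2805/0.3000 = 0.9348
Terminal stock prices: S_uu = 126.8, S_ud = 90.56, S_dd = 64.69
Terminal payoffs (K − S): max(-41.79, 0) = 0, max(-5.562, 0) = 0, max(20.31, 0) = 20.31
Node u (S = 120.8): V_u = e^(−0.07)·[0.9348·0.0000 + 0.0652·0.0000] = 0.0000
Node d (S = 86.25): V_d = e^(−0.07)·[0.9348·0.0000 + 0.0652·20.3125] = 1.2339
Node 0 (S = 115): V_0 = e^(−0.07)·[0.9348·0.0000 + 0.0652·1.2339] = 0.0750

0.07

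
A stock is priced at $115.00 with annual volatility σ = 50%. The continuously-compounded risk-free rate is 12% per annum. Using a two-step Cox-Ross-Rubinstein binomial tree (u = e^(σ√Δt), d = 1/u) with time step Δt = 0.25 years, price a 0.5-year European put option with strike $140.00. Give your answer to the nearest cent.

$28.44

CRR parameters: u = e^(σ√Δt) = e^(0.5·√0.25) = 1.2840, d = 1/u = 0.7788
Per-period rate: rΔt = 0.12·0.25 = 0.03, so R = e^0.03 = 1.0305
Risk-neutral probability p = (e^0.03 − 0.7788)/(1.2840 − 0.7788) = 0.2517/0.5052 = 0.4981
Terminal stock prices: S_uu = 189.6, S_ud = 115, S_dd = 69.75
Terminal payoffs (K − S): max(-49.6, 0) = 0, max(25, 0) = 25, max(70.25, 0) = 70.25
Node u (S = 147.7): V_u = e^(−0.03)·[0.4981·0.0000 + 0.5019·25.0000] = 12.1766
Node d (S = 89.56): V_d = e^(−0.03)·[0.4981·25.0000 + 0.5019·70.2490] = 46.3003
Node 0 (S = 115): V_0 = e^(−0.03)·[0.4981·12.1766 + 0.5019·46.3003] = 28.4371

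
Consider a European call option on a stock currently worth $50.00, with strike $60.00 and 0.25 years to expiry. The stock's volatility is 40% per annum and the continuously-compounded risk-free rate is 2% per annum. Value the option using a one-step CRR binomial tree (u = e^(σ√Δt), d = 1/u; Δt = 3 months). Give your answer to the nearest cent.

$0.49

CRR parameters: u = e^(σ√Δt) = e^(0.4·√0.25) = 1.2214, d = 1/u = 0.8187
Per-period rate: rΔt = 0.02·0.25 = 0.005, so R = e^0.005 = 1.0050
Risk-neutral probability p = (e^0.005 − 0.8187)/(1.2214 − 0.8187) = 0.1863/0.4027 = 0.4626
Terminal stock prices: S_u = 61.07, S_d = 40.94
Terminal payoffs (S − K): max(1.07, 0) = 1.07, max(-19.06, 0) = 0
Node 0 (S = 50): V_0 = e^(−0.005)·[0.4626·1.0701 + 0.5374·0.0000] = 0.4926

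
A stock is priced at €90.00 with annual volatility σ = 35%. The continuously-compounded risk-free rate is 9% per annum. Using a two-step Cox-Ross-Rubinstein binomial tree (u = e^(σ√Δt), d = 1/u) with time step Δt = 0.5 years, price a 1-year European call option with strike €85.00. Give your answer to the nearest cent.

€18.39

CRR parameters: u = e^(σ√Δt) = e^(0.35·√0.5) = 1.2808, d = 1/u = 0.7808
Per-period rate: rΔt = 0.09·0.5 = 0.045, so R = e^0.045 = 1.0460
Risk-neutral probability p = (e^0.045 − 0.7808)/(1.2808 − 0.7808) = 0.2653/0.5000 = 0.5305
Terminal stock prices: S_uu = 147.6, S_ud = 90, S_dd = 54.86
Terminal payoffs (S − K): max(62.64, 0) = 62.64, max(5, 0) = 5, max(-30.14, 0) = 0
Node u (S = 115.3): V_u = e^(−0.045)·[0.5305·62.6411 + 0.4695·5.0000] = 34.0125
Node d (S = 70.27): V_d = e^(−0.045)·[0.5305·5.0000 + 0.4695·0.0000] = 2.5357
Node 0 (S = 90): V_0 = e^(−0.045)·[0.5305·34.0125 + 0.4695·2.5357] = 18.3875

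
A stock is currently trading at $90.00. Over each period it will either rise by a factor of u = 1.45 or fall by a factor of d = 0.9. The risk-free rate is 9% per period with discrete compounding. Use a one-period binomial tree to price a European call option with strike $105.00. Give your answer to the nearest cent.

Risk-neutral probability p = (1 + 0.09 − 0.9)/(1.45 − 0.9) = 0.1900/0.5500 = 0.3455
Terminal stock prices: S_u = 130.5, S_d = 81
Terminal payoffs (S − K): max(25.5, 0) = 25.5, max(-24, 0) = 0
Node 0 (S = 90): V_0 = 1/1.09·[0.3455·25.5000 + 0.6545·0.0000] = 8.0817

$8.08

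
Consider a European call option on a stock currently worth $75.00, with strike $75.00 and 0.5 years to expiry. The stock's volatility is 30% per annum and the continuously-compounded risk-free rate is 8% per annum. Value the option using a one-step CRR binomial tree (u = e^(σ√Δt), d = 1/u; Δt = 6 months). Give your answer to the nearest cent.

$9.24

CRR parameters: u = e^(σ√Δt) = e^(0.3·√0.5) = 1.2363, d = 1/u = 0.8089
Per-period rate: rΔt = 0.08·0.5 = 0.04, so R = e^0.04 = 1.0408
Risk-neutral probability p = (e^0.04 − 0.8089)/(1.2363 − 0.8089) = 0.2320/0.4275 = 0.5426
Terminal stock prices: S_u = 92.72, S_d = 60.66
Terminal payoffs (S − K): max(17.72, 0) = 17.72, max(-14.34, 0) = 0
Node 0 (S = 75): V_0 = e^(−0.04)·[0.5426·17.7233 + 0.4574·0.0000] = 9.2403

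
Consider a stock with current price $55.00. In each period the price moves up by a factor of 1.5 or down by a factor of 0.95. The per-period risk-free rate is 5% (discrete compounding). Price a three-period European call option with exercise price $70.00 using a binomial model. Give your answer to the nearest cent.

Risk-neutral probability p = (1 + 0.05 − 0.95)/(1.5 − 0.95) = 0.1000/0.5500 = 0.1818
Terminal stock prices: S_uuu = 185.6, S_uud = 117.6, S_udd = 74.46, S_ddd = 47.16
Terminal payoffs (S − K): max(115.6, 0) = 115.6, max(47.56, 0) = 47.56, max(4.456, 0) = 4.456, max(-22.84, 0) = 0
Node uu (S = 123.8): V_uu = 1/1.05·[0.1818·115.6250 + 0.8182·47.5625] = 57.0833
Node ud (S = 78.38): V_ud = 1/1.05·[0.1818·47.5625 + 0.8182·4.4562] = 11.7083
Node dd (S = 49.64): V_dd = 1/1.05·[0.1818·4.4562 + 0.8182·0.0000] = 0.7716
Node u (S = 82.5): V_u = 1/1.05·[0.1818·57.0833 + 0.8182·11.7083] = 19.0079
Node d (S = 52.25): V_d = 1/1.05·[0.1818·11.7083 + 0.8182·0.7716] = 2.6287
Node 0 (S = 55): V_0 = 1/1.05·[0.1818·19.0079 + 0.8182·2.6287] = 5.3398

$5.34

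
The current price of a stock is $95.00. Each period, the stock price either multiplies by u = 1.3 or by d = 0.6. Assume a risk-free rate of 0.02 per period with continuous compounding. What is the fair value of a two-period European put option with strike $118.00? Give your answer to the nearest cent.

Risk-neutral probability p = (e^0.02 − 0.6)/(1.3 − 0.6) = 0.4202/0.7000 = 0.6003
Terminal stock prices: S_uu = 160.6, S_ud = 74.1, S_dd = 34.2
Terminal payoffs (K − S): max(-42.55, 0) = 0, max(43.9, 0) = 43.9, max(83.8, 0) = 83.8
Node u (S = 123.5): V_u = e^(−0.02)·[0.6003·0.0000 + 0.3997·43.9000] = 17.1999
Node d (S = 57): V_d = e^(−0.02)·[0.6003·43.9000 + 0.3997·83.8000] = 58.6634
Node 0 (S = 95): V_0 = e^(−0.02)·[0.6003·17.1999 + 0.3997·58.6634] = 33.1046

$33.10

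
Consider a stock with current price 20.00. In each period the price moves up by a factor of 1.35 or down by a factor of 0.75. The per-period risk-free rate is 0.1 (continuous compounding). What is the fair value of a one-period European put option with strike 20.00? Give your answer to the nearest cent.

Risk-neutral probability p = (e^0.1 − 0.75)/(1.35 − 0.75) = 0.3552/0.6000 = 0.5920
Terminal stock prices: S_u = 27, S_d = 15
Terminal payoffs (K − S): max(-7, 0) = 0, max(5, 0) = 5
Node 0 (S = 20): V_0 = e^(−0.1)·[0.5920·0.0000 + 0.4080·5.0000] = 1.8461

1.85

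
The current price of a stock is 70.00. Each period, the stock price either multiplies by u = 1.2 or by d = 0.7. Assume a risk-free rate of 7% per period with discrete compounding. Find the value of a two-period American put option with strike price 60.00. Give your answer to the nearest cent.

Risk-neutral probability p = (1 + 0.07 − 0.7)/(1.2 − 0.7) = 0.3700/0.5000 = 0.7400
Terminal stock prices: S_uu = 100.8, S_ud = 58.8, S_dd = 34.3
Terminal payoffs (K − S): max(-40.8, 0) = 0, max(1.2, 0) = 1.2, max(25.7, 0) = 25.7
Node u (S = 84): continuation = 1/1.07·[0.7400·0.0000 + 0.2600·1.2000] = 0.2916; exercise value = 0.0000 ≤ continuation, so V_u = 0.2916
Node d (S = 49): continuation = 1/1.07·[0.7400·1.2000 + 0.2600·25.7000] = 7.0748; exercise value = 11.0000 > continuation, so V_d = 11.0000 (exercise)
Node 0 (S = 70): continuation = 1/1.07·[0.7400·0.2916 + 0.2600·11.0000] = 2.8746; exercise value = 0.0000 ≤ continuation, so V_0 = 2.8746

2.87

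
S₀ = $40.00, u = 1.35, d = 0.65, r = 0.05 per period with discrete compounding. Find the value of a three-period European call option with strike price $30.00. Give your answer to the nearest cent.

$17.33

Risk-neutral probability p = (1 + 0.05 − 0.65)/(1.35 − 0.65) = 0.4000/0.7000 = 0.5714
Terminal stock prices: S_uuu = 98.42, S_uud = 47.39, S_udd = 22.82, S_ddd = 10.98
Terminal payoffs (S − K): max(68.42, 0) = 68.42, max(17.39, 0) = 17.39, max(-7.185, 0) = 0, max(-19.02, 0) = 0
Node uu (S = 72.9): V_uu = 1/1.05·[0.5714·68.4150 + 0.4286·17.3850] = 44.3286
Node ud (S = 35.1): V_ud = 1/1.05·[0.5714·17.3850 + 0.4286·0.0000] = 9.4612
Node dd (S = 16.9): V_dd = 1/1.05·[0.5714·0.0000 + 0.4286·0.0000] = 0.0000
Node u (S = 54): V_u = 1/1.05·[0.5714·44.3286 + 0.4286·9.4612] = 27.9861
Node d (S = 26): V_d = 1/1.05·[0.5714·9.4612 + 0.4286·0.0000] = 5.1490
Node 0 (S = 40): V_0 = 1/1.05·[0.5714·27.9861 + 0.4286·5.1490] = 17.3322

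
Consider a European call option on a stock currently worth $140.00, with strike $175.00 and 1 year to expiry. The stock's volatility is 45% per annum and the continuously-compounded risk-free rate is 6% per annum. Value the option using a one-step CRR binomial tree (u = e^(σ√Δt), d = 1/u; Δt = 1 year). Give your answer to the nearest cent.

$19.13

CRR parameters: u = e^(σ√Δt) = e^(0.45·√1) = 1.5683, d = 1/u = 0.6376
Per-period rate: rΔt = 0.06·1 = 0.06, so R = e^0.06 = 1.0618
Risk-neutral probability p = (e^0.06 − 0.6376)/(1.5683 − 0.6376) = 0.4242/0.9307 = 0.4558
Terminal stock prices: S_u = 219.6, S_d = 89.27
Terminal payoffs (S − K): max(44.56, 0) = 44.56, max(-85.73, 0) = 0
Node 0 (S = 140): V_0 = e^(−0.06)·[0.4558·44.5637 + 0.5442·0.0000] = 19.1294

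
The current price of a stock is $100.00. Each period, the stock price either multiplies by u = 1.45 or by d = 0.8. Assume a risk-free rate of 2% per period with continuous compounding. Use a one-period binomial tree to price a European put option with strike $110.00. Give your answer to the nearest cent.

Risk-neutral probability p = (e^0.02 − 0.8)/(1.45 − 0.8) = 0.2202/0.6500 = 0.3388
Terminal stock prices: S_u = 145, S_d = 80
Terminal payoffs (K − S): max(-35, 0) = 0, max(30, 0) = 30
Node 0 (S = 100): V_0 = e^(−0.02)·[0.3388·0.0000 + 0.6612·30.0000] = 19.4441

$19.44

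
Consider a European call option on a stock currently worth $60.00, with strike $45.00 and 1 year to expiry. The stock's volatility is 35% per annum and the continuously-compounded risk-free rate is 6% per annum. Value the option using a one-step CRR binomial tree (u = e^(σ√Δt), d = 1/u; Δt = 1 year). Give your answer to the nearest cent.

$18.90

CRR parameters: u = e^(σ√Δt) = e^(0.35·√1) = 1.4191, d = 1/u = 0.7047
Per-period rate: rΔt = 0.06·1 = 0.06, so R = e^0.06 = 1.0618
Risk-neutral probability p = (e^0.06 − 0.7047)/(1.4191 − 0.7047) = 0.3571/0.7144 = 0.4999
Terminal stock prices: S_u = 85.14, S_d = 42.28
Terminal payoffs (S − K): max(40.14, 0) = 40.14, max(-2.719, 0) = 0
Node 0 (S = 60): V_0 = e^(−0.06)·[0.4999·40.1441 + 0.5001·0.0000] = 18.9009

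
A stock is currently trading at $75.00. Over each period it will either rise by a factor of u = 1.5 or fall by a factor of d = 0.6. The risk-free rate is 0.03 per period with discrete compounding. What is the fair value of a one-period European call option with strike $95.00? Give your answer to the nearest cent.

Risk-neutral probability p = (1 + 0.03 − 0.6)/(1.5 − 0.6) = 0.4300/0.9000 = 0.4778
Terminal stock prices: S_u = 112.5, S_d = 45
Terminal payoffs (S − K): max(17.5, 0) = 17.5, max(-50, 0) = 0
Node 0 (S = 75): V_0 = 1/1.03·[0.4778·17.5000 + 0.5222·0.0000] = 8.1176

$8.12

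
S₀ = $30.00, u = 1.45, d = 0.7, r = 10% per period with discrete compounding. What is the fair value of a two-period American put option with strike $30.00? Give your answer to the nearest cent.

Risk-neutral probability p = (1 + 0.1 − 0.7)/(1.45 − 0.7) = 0.4000/0.7500 = 0.5333
Terminal stock prices: S_uu = 63.08, S_ud = 30.45, S_dd = 14.7
Terminal payoffs (K − S): max(-33.08, 0) = 0, max(-0.45, 0) = 0, max(15.3, 0) = 15.3
Node u (S = 43.5): continuation = 1/1.1·[0.5333·0.0000 + 0.4667·0.0000] = 0.0000; exercise value = 0.0000 ≤ continuation, so V_u = 0.0000
Node d (S = 21): continuation = 1/1.1·[0.5333·0.0000 + 0.4667·15.3000] = 6.4909; exercise value = 9.0000 > continuation, so V_d = 9.0000 (exercise)
Node 0 (S = 30): continuation = 1/1.1·[0.5333·0.0000 + 0.4667·9.0000] = 3.8182; exercise value = 0.0000 ≤ continuation, so V_0 = 3.8182

$3.82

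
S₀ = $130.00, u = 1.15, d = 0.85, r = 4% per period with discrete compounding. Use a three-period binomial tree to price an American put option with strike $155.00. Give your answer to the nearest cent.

$25.00

Risk-neutral probability p = (1 + 0.04 − 0.85)/(1.15 − 0.85) = 0.1900/0.3000 = 0.6333
Terminal stock prices: S_uuu = 197.7, S_uud = 146.1, S_udd = 108, S_ddd = 79.84
Terminal payoffs (K − S): max(-42.71, 0) = 0, max(8.864, 0) = 8.864, max(46.99, 0) = 46.99, max(75.16, 0) = 75.16
Node uu (S = 171.9): continuation = 1/1.04·[0.6333·0.0000 + 0.3667·8.8638] = 3.1250; exercise value = 0.0000 ≤ continuation, so V_uu = 3.1250
Node ud (S = 127.1): continuation = 1/1.04·[0.6333·8.8638 + 0.3667·46.9863] = 21.9635; exercise value = 27.9250 > continuation, so V_ud = 27.9250 (exercise)
Node dd (S = 93.92): continuation = 1/1.04·[0.6333·46.9863 + 0.3667·75.1638] = 55.1135; exercise value = 61.0750 > continuation, so V_dd = 61.0750 (exercise)
Node u (S = 149.5): continuation = 1/1.04·[0.6333·3.1250 + 0.3667·27.9250] = 11.7484; exercise value = 5.5000 ≤ continuation, so V_u = 11.7484
Node d (S = 110.5): continuation = 1/1.04·[0.6333·27.9250 + 0.3667·61.0750] = 38.5385; exercise value = 44.5000 > continuation, so V_d = 44.5000 (exercise)
Node 0 (S = 130): continuation = 1/1.04·[0.6333·11.7484 + 0.3667·44.5000] = 22.8436; exercise value = 25.0000 > continuation, so V_0 = 25.0000 (exercise)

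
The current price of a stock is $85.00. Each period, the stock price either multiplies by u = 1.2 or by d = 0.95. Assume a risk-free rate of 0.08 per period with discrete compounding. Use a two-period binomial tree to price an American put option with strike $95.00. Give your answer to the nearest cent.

$10.00

Risk-neutral probability p = (1 + 0.08 − 0.95)/(1.2 − 0.95) = 0.1300/0.2500 = 0.5200
Terminal stock prices: S_uu = 122.4, S_ud = 96.9, S_dd = 76.71
Terminal payoffs (K − S): max(-27.4, 0) = 0, max(-1.9, 0) = 0, max(18.29, 0) = 18.29
Node u (S = 102): continuation = 1/1.08·[0.5200·0.0000 + 0.4800·0.0000] = 0.0000; exercise value = 0.0000 ≤ continuation, so V_u = 0.0000
Node d (S = 80.75): continuation = 1/1.08·[0.5200·0.0000 + 0.4800·18.2875] = 8.1278; exercise value = 14.2500 > continuation, so V_d = 14.2500 (exercise)
Node 0 (S = 85): continuation = 1/1.08·[0.5200·0.0000 + 0.4800·14.2500] = 6.3333; exercise value = 10.0000 > continuation, so V_0 = 10.0000 (exercise)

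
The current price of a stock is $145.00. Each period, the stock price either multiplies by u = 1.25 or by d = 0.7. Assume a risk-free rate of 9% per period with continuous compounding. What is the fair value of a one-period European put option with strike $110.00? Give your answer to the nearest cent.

$2.20

Risk-neutral probability p = (e^0.09 − 0.7)/(1.25 − 0.7) = 0.3942/0.5500 = 0.7167
Terminal stock prices: S_u = 181.2, S_d = 101.5
Terminal payoffs (K − S): max(-71.25, 0) = 0, max(8.5, 0) = 8.5
Node 0 (S = 145): V_0 = e^(−0.09)·[0.7167·0.0000 + 0.2833·8.5000] = 2.2009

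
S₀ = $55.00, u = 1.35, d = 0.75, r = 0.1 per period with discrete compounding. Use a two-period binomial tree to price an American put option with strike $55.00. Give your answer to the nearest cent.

$5.21

Risk-neutral probability p = (1 + 0.1 − 0.75)/(1.35 − 0.75) = 0.3500/0.6000 = 0.5833
Terminal stock prices: S_uu = 100.2, S_ud = 55.69, S_dd = 30.94
Terminal payoffs (K − S): max(-45.24, 0) = 0, max(-0.6875, 0) = 0, max(24.06, 0) = 24.06
Node u (S = 74.25): continuation = 1/1.1·[0.5833·0.0000 + 0.4167·0.0000] = 0.0000; exercise value = 0.0000 ≤ continuation, so V_u = 0.0000
Node d (S = 41.25): continuation = 1/1.1·[0.5833·0.0000 + 0.4167·24.0625] = 9.1146; exercise value = 13.7500 > continuation, so V_d = 13.7500 (exercise)
Node 0 (S = 55): continuation = 1/1.1·[0.5833·0.0000 + 0.4167·13.7500] = 5.2083; exercise value = 0.0000 ≤ continuation, so V_0 = 5.2083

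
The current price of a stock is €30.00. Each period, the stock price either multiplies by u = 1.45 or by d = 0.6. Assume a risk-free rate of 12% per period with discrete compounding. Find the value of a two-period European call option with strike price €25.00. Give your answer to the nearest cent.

€11.78

Risk-neutral probability p = (1 + 0.12 − 0.6)/(1.45 − 0.6) = 0.5200/0.8500 = 0.6118
Terminal stock prices: S_uu = 63.08, S_ud = 26.1, S_dd = 10.8
Terminal payoffs (S − K): max(38.08, 0) = 38.08, max(1.1, 0) = 1.1, max(-14.2, 0) = 0
Node u (S = 43.5): V_u = 1/1.12·[0.6118·38.0750 + 0.3882·1.1000] = 21.1786
Node d (S = 18): V_d = 1/1.12·[0.6118·1.1000 + 0.3882·0.0000] = 0.6008
Node 0 (S = 30): V_0 = 1/1.12·[0.6118·21.1786 + 0.3882·0.6008] = 11.7764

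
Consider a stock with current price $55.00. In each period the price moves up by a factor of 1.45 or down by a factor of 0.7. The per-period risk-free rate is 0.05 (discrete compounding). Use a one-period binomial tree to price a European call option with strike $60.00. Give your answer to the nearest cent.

Risk-neutral probability p = (1 + 0.05 − 0.7)/(1.45 − 0.7) = 0.3500/0.7500 = 0.4667
Terminal stock prices: S_u = 79.75, S_d = 38.5
Terminal payoffs (S − K): max(19.75, 0) = 19.75, max(-21.5, 0) = 0
Node 0 (S = 55): V_0 = 1/1.05·[0.4667·19.7500 + 0.5333·0.0000] = 8.7778

$8.78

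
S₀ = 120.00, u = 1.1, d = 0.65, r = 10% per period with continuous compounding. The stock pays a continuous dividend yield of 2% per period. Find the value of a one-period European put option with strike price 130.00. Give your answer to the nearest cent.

1.75

Per-period risk-free factor R = e^0.1 = 1.1052; dividend-adjusted growth = e^(0.1−0.02) = 1.0833.
Risk-neutral probability p = (1.0833 − 0.65)/(1.1 − 0.65) = 0.4333/0.4500 = 0.9629
Terminal stock prices: S_u = 132, S_d = 78
Terminal payoffs (K − S): max(-2, 0) = 0, max(52, 0) = 52
Node 0 (S = 120): V_0 = e^(−0.1)·[0.9629·0.0000 + 0.0371·52.0000] = 1.7475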